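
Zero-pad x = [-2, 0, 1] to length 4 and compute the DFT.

Original 3-point DFT: [-1, -2.5000+0.8660i, -2.5000-0.8660i]
Zero-padded 4-point DFT provides frequency interpolation.

DFT_4([x, 0, ...]) = [-1, -3, -1, -3]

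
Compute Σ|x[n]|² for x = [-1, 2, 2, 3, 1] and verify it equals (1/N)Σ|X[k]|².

Time domain:
Σ|x[n]|² = |-1|² + |2|² + |2|² + |3|² + |1|² = 19.0000

Frequency domain:
(1/5)Σ|X[k]|² = (1/5)(|7|² + |-4.1180-0.3633i|² + |-1.8820-1.5388i|² + |-1.8820+1.5388i|² + |-4.1180+0.3633i|²) = (1/5)·95.0000 = 19.0000

Both sides agree, confirming Parseval's theorem.

Σ|x[n]|² = (1/N)Σ|X[k]|² = 19.0000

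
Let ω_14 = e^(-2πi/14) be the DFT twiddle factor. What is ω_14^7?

ω_14^7 = e^(-2πi·7/14)
= cos(-2π·7/14) + i·sin(-2π·7/14)
= cos(-14π/14) + i·sin(-14π/14)

ω_14^7 = cos(-14π/14) + i·sin(-14π/14) = -1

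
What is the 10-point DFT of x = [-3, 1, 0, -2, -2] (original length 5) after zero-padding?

Original 5-point DFT: [-6, -1.6910-4.0287i, -2.8090+0.1388i, -2.8090-0.1388i, -1.6910+4.0287i]
Zero-padded 10-point DFT provides frequency interpolation.

DFT_10([x, 0, ...]) = [-6, 0.0451+2.4899i, -1.6910-4.0287i, -5.5451-0.2245i, -2.8090+0.1388i, -4, -2.8090-0.1388i, -5.5451+0.2245i, -1.6910+4.0287i, 0.0451-2.4899i]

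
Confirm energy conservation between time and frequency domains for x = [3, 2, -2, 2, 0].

Time domain:
Σ|x[n]|² = |3|² + |2|² + |-2|² + |2|² + |0|² = 21.0000

Frequency domain:
(1/5)Σ|X[k]|² = (1/5)(|5|² + |3.6180+0.4490i|² + |1.3820-4.9798i|² + |1.3820+4.9798i|² + |3.6180-0.4490i|²) = (1/5)·105.0000 = 21.0000

Both sides agree, confirming Parseval's theorem.

Σ|x[n]|² = (1/N)Σ|X[k]|² = 21.0000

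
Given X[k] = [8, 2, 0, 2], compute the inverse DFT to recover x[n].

x[n] = (1/4) Σ(k=0 to 3) X[k] · e^(2πikn/4)

Computing each x[n]:
x[0] = 3
x[1] = 2
x[2] = 1
x[3] = 2

x = [3, 2, 1, 2]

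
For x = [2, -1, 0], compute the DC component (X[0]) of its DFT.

X[0] = Σ(n=0 to 2) x[n] · ω_3^0 = Σ x[n]
= (2) + (-1) + (0)

X[0] = 1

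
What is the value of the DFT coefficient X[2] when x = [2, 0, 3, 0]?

X[2] = Σ(n=0 to 3) x[n] · ω_4^(2n) where ω_4 = e^(-2πi/4)
= (2)·ω_4^0 + (0)·ω_4^2 + (3)·ω_4^4 + (0)·ω_4^6

X[2] = 5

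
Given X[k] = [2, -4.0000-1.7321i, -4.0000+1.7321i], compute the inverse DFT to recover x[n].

x[n] = (1/3) Σ(k=0 to 2) X[k] · e^(2πikn/3)

Computing each x[n]:
x[0] = -2
x[1] = 3
x[2] = 1

x = [-2, 3, 1]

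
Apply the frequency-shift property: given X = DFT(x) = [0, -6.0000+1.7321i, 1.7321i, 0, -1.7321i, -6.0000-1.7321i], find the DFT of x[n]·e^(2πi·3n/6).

Modulation property: DFT(ω_6^(-3n)·x[n]) = X[(k-3) mod 6], so circularly shift X by 3 positions.

X[k-3] = [0, -1.7321i, -6.0000-1.7321i, 0, -6.0000+1.7321i, 1.7321i]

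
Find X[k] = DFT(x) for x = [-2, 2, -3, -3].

X[k] = Σ(n=0 to 3) x[n] · ω_4^(nk)
where ω_4 = e^(-2πi/4)

Computing each X[k]:
X[0] = -6
X[1] = 1-5i
X[2] = -4
X[3] = 1+5i

X = [-6, 1-5i, -4, 1+5i]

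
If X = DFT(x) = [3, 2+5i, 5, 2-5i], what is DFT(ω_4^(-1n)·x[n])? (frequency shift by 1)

Modulation property: DFT(ω_4^(-1n)·x[n]) = X[(k-1) mod 4], so circularly shift X by 1 positions.

X[k-1] = [2-5i, 3, 2+5i, 5]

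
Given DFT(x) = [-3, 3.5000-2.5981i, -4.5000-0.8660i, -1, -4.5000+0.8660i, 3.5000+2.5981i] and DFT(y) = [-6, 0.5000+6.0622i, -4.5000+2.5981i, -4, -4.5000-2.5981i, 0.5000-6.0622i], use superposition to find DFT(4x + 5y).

By linearity: DFT(4x + 5y) = 4·DFT(x) + 5·DFT(y)
= 4·[-3, 3.5000-2.5981i, -4.5000-0.8660i, -1, -4.5000+0.8660i, 3.5000+2.5981i] + 5·[-6, 0.5000+6.0622i, -4.5000+2.5981i, -4, -4.5000-2.5981i, 0.5000-6.0622i]

Computing element-wise:
Z[0] = 4·(-3) + 5·(-6) = -42
Z[1] = 4·(3.5000-2.5981i) + 5·(0.5000+6.0622i) = 16.5000+19.9186i
Z[2] = 4·(-4.5000-0.8660i) + 5·(-4.5000+2.5981i) = -40.5000+9.5265i
Z[3] = 4·(-1) + 5·(-4) = -24
Z[4] = 4·(-4.5000+0.8660i) + 5·(-4.5000-2.5981i) = -40.5000-9.5265i
Z[5] = 4·(3.5000+2.5981i) + 5·(0.5000-6.0622i) = 16.5000-19.9186i

DFT(4x + 5y) = 4·X + 5·Y = [-42, 16.5000+19.9186i, -40.5000+9.5265i, -24, -40.5000-9.5265i, 16.5000-19.9186i]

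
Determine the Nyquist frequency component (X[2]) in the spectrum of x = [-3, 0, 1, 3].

X[2] = Σ(n=0 to 3) x[n] · ω_4^(2n) where ω_4 = e^(-2πi/4)
= (-3)·ω_4^0 + (0)·ω_4^2 + (1)·ω_4^4 + (3)·ω_4^6

X[2] = -5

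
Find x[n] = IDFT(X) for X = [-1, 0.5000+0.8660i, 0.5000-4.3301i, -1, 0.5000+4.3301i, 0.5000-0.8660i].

x[n] = (1/6) Σ(k=0 to 5) X[k] · e^(2πikn/6)

Computing each x[n]:
x[0] = 0
x[1] = 1
x[2] = -2
x[3] = 0
x[4] = 1
x[5] = -1

x = [0, 1, -2, 0, 1, -1]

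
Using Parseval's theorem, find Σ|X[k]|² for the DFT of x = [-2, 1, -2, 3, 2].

Parseval: Σ|x[n]|² = (1/N)Σ|X[k]|², so Σ|X[k]|² = N·Σ|x[n]|² = 5·22.0000

Σ|X[k]|² = N·Σ|x[n]|² = 5·22.0000 = 110.0000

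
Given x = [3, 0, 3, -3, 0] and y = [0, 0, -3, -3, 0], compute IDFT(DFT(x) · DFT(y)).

(x ⊛ y)[n] = Σ(m=0 to 4) x[m] · y[(n-m) mod 5]

Computing each output sample:
(x ⊛ y)[0] = 0
(x ⊛ y)[1] = 9
(x ⊛ y)[2] = -9
(x ⊛ y)[3] = -9
(x ⊛ y)[4] = -9

x ⊛ y = [0, 9, -9, -9, -9]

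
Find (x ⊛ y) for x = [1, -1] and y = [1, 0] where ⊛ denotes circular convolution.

(x ⊛ y)[n] = Σ(m=0 to 1) x[m] · y[(n-m) mod 2]

Computing each output sample:
(x ⊛ y)[0] = 1
(x ⊛ y)[1] = -1

x ⊛ y = [1, -1]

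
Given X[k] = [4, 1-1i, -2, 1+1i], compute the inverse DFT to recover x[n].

x[n] = (1/4) Σ(k=0 to 3) X[k] · e^(2πikn/4)

Computing each x[n]:
x[0] = 1
x[1] = 2
x[2] = 0
x[3] = 1

x = [1, 2, 0, 1]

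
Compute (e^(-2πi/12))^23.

Since ω_12^12 = 1, powers reduce modulo 12.
23 mod 12 = 11
So ω_12^23 = ω_12^11 = e^(-2πi·11/12)

ω_12^23 = ω_12^11 = 0.8660+0.5000i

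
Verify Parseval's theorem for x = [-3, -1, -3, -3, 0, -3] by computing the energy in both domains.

Time domain:
Σ|x[n]|² = |-3|² + |-1|² + |-3|² + |-3|² + |0|² + |-3|² = 37.0000

Frequency domain:
(1/6)Σ|X[k]|² = (1/6)(|-13|² + |-0.5000+0.8660i|² + |-2.5000-4.3301i|² + |1|² + |-2.5000+4.3301i|² + |-0.5000-0.8660i|²) = (1/6)·222.0000 = 37.0000

Both sides agree, confirming Parseval's theorem.

Σ|x[n]|² = (1/N)Σ|X[k]|² = 37.0000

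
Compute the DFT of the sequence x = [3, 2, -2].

X[k] = Σ(n=0 to 2) x[n] · ω_3^(nk)
where ω_3 = e^(-2πi/3)

Computing each X[k]:
X[0] = 3
X[1] = 3.0000-3.4641i
X[2] = 3.0000+3.4641i

X = [3, 3.0000-3.4641i, 3.0000+3.4641i]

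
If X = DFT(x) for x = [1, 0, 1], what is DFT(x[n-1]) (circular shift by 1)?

Time shift by 1: X_shifted[k] = ω_3^(1k) · X[k]
Shifted x = [1, 1, 0]

DFT(x[n-1]) = [2, 0.5000-0.8660i, 0.5000+0.8660i]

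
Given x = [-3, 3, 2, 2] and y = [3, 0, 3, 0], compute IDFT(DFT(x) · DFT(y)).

(x ⊛ y)[n] = Σ(m=0 to 3) x[m] · y[(n-m) mod 4]

Computing each output sample:
(x ⊛ y)[0] = -3
(x ⊛ y)[1] = 15
(x ⊛ y)[2] = -3
(x ⊛ y)[3] = 15

x ⊛ y = [-3, 15, -3, 15]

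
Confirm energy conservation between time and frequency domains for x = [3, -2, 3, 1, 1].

Time domain:
Σ|x[n]|² = |3|² + |-2|² + |3|² + |1|² + |1|² = 24.0000

Frequency domain:
(1/5)Σ|X[k]|² = (1/5)(|6|² + |-0.5451+1.6776i|² + |5.0451+3.6655i|² + |5.0451-3.6655i|² + |-0.5451-1.6776i|²) = (1/5)·120.0000 = 24.0000

Both sides agree, confirming Parseval's theorem.

Σ|x[n]|² = (1/N)Σ|X[k]|² = 24.0000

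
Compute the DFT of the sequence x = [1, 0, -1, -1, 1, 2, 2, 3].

X[k] = Σ(n=0 to 7) x[n] · ω_8^(nk)
where ω_8 = e^(-2πi/8)

Computing each X[k]:
X[0] = 7
X[1] = 1.4142+7.2426i
X[2] = 1
X[3] = -1.4142+1.2426i
X[4] = -1
X[5] = -1.4142-1.2426i
X[6] = 1
X[7] = 1.4142-7.2426i

X = [7, 1.4142+7.2426i, 1, -1.4142+1.2426i, -1, -1.4142-1.2426i, 1, 1.4142-7.2426i]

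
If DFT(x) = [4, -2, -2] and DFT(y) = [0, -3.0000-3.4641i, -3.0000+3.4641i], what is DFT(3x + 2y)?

By linearity: DFT(3x + 2y) = 3·DFT(x) + 2·DFT(y)
= 3·[4, -2, -2] + 2·[0, -3.0000-3.4641i, -3.0000+3.4641i]

Computing element-wise:
Z[0] = 3·(4) + 2·(0) = 12
Z[1] = 3·(-2) + 2·(-3.0000-3.4641i) = -12.0000-6.9282i
Z[2] = 3·(-2) + 2·(-3.0000+3.4641i) = -12.0000+6.9282i

DFT(3x + 2y) = 3·X + 2·Y = [12, -12.0000-6.9282i, -12.0000+6.9282i]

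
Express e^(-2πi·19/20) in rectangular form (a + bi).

ω_20^19 = e^(-2πi·19/20)
= cos(-2π·19/20) + i·sin(-2π·19/20)
= cos(-38π/20) + i·sin(-38π/20)

ω_20^19 = cos(-38π/20) + i·sin(-38π/20) = 0.9511+0.3090i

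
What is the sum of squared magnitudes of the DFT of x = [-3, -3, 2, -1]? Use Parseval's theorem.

Parseval: Σ|x[n]|² = (1/N)Σ|X[k]|², so Σ|X[k]|² = N·Σ|x[n]|² = 4·23.0000

Σ|X[k]|² = N·Σ|x[n]|² = 4·23.0000 = 92.0000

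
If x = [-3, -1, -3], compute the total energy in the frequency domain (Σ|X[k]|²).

Parseval: Σ|x[n]|² = (1/N)Σ|X[k]|², so Σ|X[k]|² = N·Σ|x[n]|² = 3·19.0000

Σ|X[k]|² = N·Σ|x[n]|² = 3·19.0000 = 57.0000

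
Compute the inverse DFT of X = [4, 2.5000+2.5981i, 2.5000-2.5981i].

x[n] = (1/3) Σ(k=0 to 2) X[k] · e^(2πikn/3)

Computing each x[n]:
x[0] = 3
x[1] = -1
x[2] = 2

x = [3, -1, 2]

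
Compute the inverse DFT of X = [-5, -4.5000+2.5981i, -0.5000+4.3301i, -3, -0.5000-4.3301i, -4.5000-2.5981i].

x[n] = (1/6) Σ(k=0 to 5) X[k] · e^(2πikn/6)

Computing each x[n]:
x[0] = -3
x[1] = -3
x[2] = 0
x[3] = 1
x[4] = -1
x[5] = 1

x = [-3, -3, 0, 1, -1, 1]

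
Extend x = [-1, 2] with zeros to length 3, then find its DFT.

Original 2-point DFT: [1, -3]
Zero-padded 3-point DFT provides frequency interpolation.

DFT_3([x, 0, ...]) = [1, -2.0000-1.7321i, -2.0000+1.7321i]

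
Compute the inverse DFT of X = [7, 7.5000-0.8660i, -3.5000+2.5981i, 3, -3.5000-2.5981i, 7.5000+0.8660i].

x[n] = (1/6) Σ(k=0 to 5) X[k] · e^(2πikn/6)

Computing each x[n]:
x[0] = 3
x[1] = 2
x[2] = 2
x[3] = -3
x[4] = 0
x[5] = 3

x = [3, 2, 2, -3, 0, 3]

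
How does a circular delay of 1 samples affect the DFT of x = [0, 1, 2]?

Time shift by 1: X_shifted[k] = ω_3^(1k) · X[k]
Shifted x = [2, 0, 1]

DFT(x[n-1]) = [3, 1.5000+0.8660i, 1.5000-0.8660i]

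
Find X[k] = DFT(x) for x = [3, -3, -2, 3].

X[k] = Σ(n=0 to 3) x[n] · ω_4^(nk)
where ω_4 = e^(-2πi/4)

Computing each X[k]:
X[0] = 1
X[1] = 5+6i
X[2] = 1
X[3] = 5-6i

X = [1, 5+6i, 1, 5-6i]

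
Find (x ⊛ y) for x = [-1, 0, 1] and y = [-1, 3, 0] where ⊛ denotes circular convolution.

(x ⊛ y)[n] = Σ(m=0 to 2) x[m] · y[(n-m) mod 3]

Computing each output sample:
(x ⊛ y)[0] = 4
(x ⊛ y)[1] = -3
(x ⊛ y)[2] = -1

x ⊛ y = [4, -3, -1]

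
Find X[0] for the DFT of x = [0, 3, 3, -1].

X[0] = Σ(n=0 to 3) x[n] · ω_4^0 = Σ x[n]
= (0) + (3) + (3) + (-1)

X[0] = 5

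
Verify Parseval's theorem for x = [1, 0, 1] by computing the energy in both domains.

Time domain:
Σ|x[n]|² = |1|² + |0|² + |1|² = 2.0000

Frequency domain:
(1/3)Σ|X[k]|² = (1/3)(|2|² + |0.5000+0.8660i|² + |0.5000-0.8660i|²) = (1/3)·6.0000 = 2.0000

Both sides agree, confirming Parseval's theorem.

Σ|x[n]|² = (1/N)Σ|X[k]|² = 2.0000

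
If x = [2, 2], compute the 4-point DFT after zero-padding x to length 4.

Original 2-point DFT: [4, 0]
Zero-padded 4-point DFT provides frequency interpolation.

DFT_4([x, 0, ...]) = [4, 2-2i, 0, 2+2i]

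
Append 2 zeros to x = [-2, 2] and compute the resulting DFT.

Original 2-point DFT: [0, -4]
Zero-padded 4-point DFT provides frequency interpolation.

DFT_4([x, 0, ...]) = [0, -2-2i, -4, -2+2i]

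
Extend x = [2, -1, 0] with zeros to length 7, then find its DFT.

Original 3-point DFT: [1, 2.5000+0.8660i, 2.5000-0.8660i]
Zero-padded 7-point DFT provides frequency interpolation.

DFT_7([x, 0, ...]) = [1, 1.3765+0.7818i, 2.2225+0.9749i, 2.9010+0.4339i, 2.9010-0.4339i, 2.2225-0.9749i, 1.3765-0.7818i]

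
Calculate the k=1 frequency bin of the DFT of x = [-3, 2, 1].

X[1] = Σ(n=0 to 2) x[n] · ω_3^(1n) where ω_3 = e^(-2πi/3)
= (-3)·ω_3^0 + (2)·ω_3^1 + (1)·ω_3^2

X[1] = -4.5000-0.8660i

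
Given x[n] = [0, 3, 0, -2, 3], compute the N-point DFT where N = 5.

X[k] = Σ(n=0 to 4) x[n] · ω_5^(nk)
where ω_5 = e^(-2πi/5)

Computing each X[k]:
X[0] = 4
X[1] = 3.4721-1.1756i
X[2] = -5.4721+1.9021i
X[3] = -5.4721-1.9021i
X[4] = 3.4721+1.1756i

X = [4, 3.4721-1.1756i, -5.4721+1.9021i, -5.4721-1.9021i, 3.4721+1.1756i]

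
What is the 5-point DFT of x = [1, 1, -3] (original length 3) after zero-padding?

Original 3-point DFT: [-1, 2.0000-3.4641i, 2.0000+3.4641i]
Zero-padded 5-point DFT provides frequency interpolation.

DFT_5([x, 0, ...]) = [-1, 3.7361+0.8123i, -0.7361-3.4410i, -0.7361+3.4410i, 3.7361-0.8123i]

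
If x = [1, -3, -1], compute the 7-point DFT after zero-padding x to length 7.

Original 3-point DFT: [-3, 3.0000+1.7321i, 3.0000-1.7321i]
Zero-padded 7-point DFT provides frequency interpolation.

DFT_7([x, 0, ...]) = [-3, -0.6479+3.3204i, 2.5685+2.4909i, 3.0794+0.5198i, 3.0794-0.5198i, 2.5685-2.4909i, -0.6479-3.3204i]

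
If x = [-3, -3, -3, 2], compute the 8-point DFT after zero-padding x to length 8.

Original 4-point DFT: [-7, 5i, -5, -5i]
Zero-padded 8-point DFT provides frequency interpolation.

DFT_8([x, 0, ...]) = [-7, -6.5355+3.7071i, 5i, 0.5355-2.2929i, -5, 0.5355+2.2929i, -5i, -6.5355-3.7071i]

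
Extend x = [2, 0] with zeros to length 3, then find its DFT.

Original 2-point DFT: [2, 2]
Zero-padded 3-point DFT provides frequency interpolation.

DFT_3([x, 0, ...]) = [2, 2, 2]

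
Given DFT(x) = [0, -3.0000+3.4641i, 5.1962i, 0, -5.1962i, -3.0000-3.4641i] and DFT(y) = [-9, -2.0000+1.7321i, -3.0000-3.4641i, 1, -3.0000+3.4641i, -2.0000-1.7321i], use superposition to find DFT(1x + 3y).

By linearity: DFT(1x + 3y) = 1·DFT(x) + 3·DFT(y)
= 1·[0, -3.0000+3.4641i, 5.1962i, 0, -5.1962i, -3.0000-3.4641i] + 3·[-9, -2.0000+1.7321i, -3.0000-3.4641i, 1, -3.0000+3.4641i, -2.0000-1.7321i]

Computing element-wise:
Z[0] = 1·(0) + 3·(-9) = -27
Z[1] = 1·(-3.0000+3.4641i) + 3·(-2.0000+1.7321i) = -9.0000+8.6604i
Z[2] = 1·(5.1962i) + 3·(-3.0000-3.4641i) = -9.0000-5.1961i
Z[3] = 1·(0) + 3·(1) = 3
Z[4] = 1·(-5.1962i) + 3·(-3.0000+3.4641i) = -9.0000+5.1961i
Z[5] = 1·(-3.0000-3.4641i) + 3·(-2.0000-1.7321i) = -9.0000-8.6604i

DFT(1x + 3y) = 1·X + 3·Y = [-27, -9.0000+8.6604i, -9.0000-5.1961i, 3, -9.0000+5.1961i, -9.0000-8.6604i]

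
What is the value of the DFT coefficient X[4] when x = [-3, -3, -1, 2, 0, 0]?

X[4] = Σ(n=0 to 5) x[n] · ω_6^(4n) where ω_6 = e^(-2πi/6)
= (-3)·ω_6^0 + (-3)·ω_6^4 + (-1)·ω_6^8 + (2)·ω_6^12 + (0)·ω_6^16 + (0)·ω_6^20

X[4] = 1.0000-1.7321i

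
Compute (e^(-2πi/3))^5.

Since ω_3^3 = 1, powers reduce modulo 3.
5 mod 3 = 2
So ω_3^5 = ω_3^2 = e^(-2πi·2/3)

ω_3^5 = ω_3^2 = -0.5000+0.8660i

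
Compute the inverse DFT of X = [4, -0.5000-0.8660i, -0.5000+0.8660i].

x[n] = (1/3) Σ(k=0 to 2) X[k] · e^(2πikn/3)

Computing each x[n]:
x[0] = 1
x[1] = 2
x[2] = 1

x = [1, 2, 1]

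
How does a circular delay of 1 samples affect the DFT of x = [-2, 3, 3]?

Time shift by 1: X_shifted[k] = ω_3^(1k) · X[k]
Shifted x = [3, -2, 3]

DFT(x[n-1]) = [4, 2.5000+4.3301i, 2.5000-4.3301i]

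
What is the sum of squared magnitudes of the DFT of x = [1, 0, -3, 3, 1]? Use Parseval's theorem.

Parseval: Σ|x[n]|² = (1/N)Σ|X[k]|², so Σ|X[k]|² = N·Σ|x[n]|² = 5·20.0000

Σ|X[k]|² = N·Σ|x[n]|² = 5·20.0000 = 100.0000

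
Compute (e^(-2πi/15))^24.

Since ω_15^15 = 1, powers reduce modulo 15.
24 mod 15 = 9
So ω_15^24 = ω_15^9 = e^(-2πi·9/15)

ω_15^24 = ω_15^9 = -0.8090+0.5878i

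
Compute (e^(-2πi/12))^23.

Since ω_12^12 = 1, powers reduce modulo 12.
23 mod 12 = 11
So ω_12^23 = ω_12^11 = e^(-2πi·11/12)

ω_12^23 = ω_12^11 = 0.8660+0.5000i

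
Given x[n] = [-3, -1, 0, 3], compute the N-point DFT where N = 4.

X[k] = Σ(n=0 to 3) x[n] · ω_4^(nk)
where ω_4 = e^(-2πi/4)

Computing each X[k]:
X[0] = -1
X[1] = -3+4i
X[2] = -5
X[3] = -3-4i

X = [-1, -3+4i, -5, -3-4i]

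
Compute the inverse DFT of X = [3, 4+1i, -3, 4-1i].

x[n] = (1/4) Σ(k=0 to 3) X[k] · e^(2πikn/4)

Computing each x[n]:
x[0] = 2
x[1] = 1
x[2] = -2
x[3] = 2

x = [2, 1, -2, 2]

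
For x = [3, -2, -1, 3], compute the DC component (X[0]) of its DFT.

X[0] = Σ(n=0 to 3) x[n] · ω_4^0 = Σ x[n]
= (3) + (-2) + (-1) + (3)

X[0] = 3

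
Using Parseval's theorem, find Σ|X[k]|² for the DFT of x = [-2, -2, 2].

Parseval: Σ|x[n]|² = (1/N)Σ|X[k]|², so Σ|X[k]|² = N·Σ|x[n]|² = 3·12.0000

Σ|X[k]|² = N·Σ|x[n]|² = 3·12.0000 = 36.0000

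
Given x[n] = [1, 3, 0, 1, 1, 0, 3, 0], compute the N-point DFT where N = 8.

X[k] = Σ(n=0 to 7) x[n] · ω_8^(nk)
where ω_8 = e^(-2πi/8)

Computing each X[k]:
X[0] = 9
X[1] = 1.4142+0.1716i
X[2] = -1-2i
X[3] = -1.4142-5.8284i
X[4] = 1
X[5] = -1.4142+5.8284i
X[6] = -1+2i
X[7] = 1.4142-0.1716i

X = [9, 1.4142+0.1716i, -1-2i, -1.4142-5.8284i, 1, -1.4142+5.8284i, -1+2i, 1.4142-0.1716i]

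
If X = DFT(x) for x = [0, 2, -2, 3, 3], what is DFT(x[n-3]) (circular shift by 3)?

Time shift by 3: X_shifted[k] = ω_5^(3k) · X[k]
Shifted x = [-2, 3, 3, 0, 2]

DFT(x[n-3]) = [6, -2.8820-2.7144i, -5.1180+2.2654i, -5.1180-2.2654i, -2.8820+2.7144i]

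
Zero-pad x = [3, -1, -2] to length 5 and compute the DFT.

Original 3-point DFT: [0, 4.5000-0.8660i, 4.5000+0.8660i]
Zero-padded 5-point DFT provides frequency interpolation.

DFT_5([x, 0, ...]) = [0, 4.3090+2.1266i, 3.1910-1.3143i, 3.1910+1.3143i, 4.3090-2.1266i]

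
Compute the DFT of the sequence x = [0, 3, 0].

X[k] = Σ(n=0 to 2) x[n] · ω_3^(nk)
where ω_3 = e^(-2πi/3)

Computing each X[k]:
X[0] = 3
X[1] = -1.5000-2.5981i
X[2] = -1.5000+2.5981i

X = [3, -1.5000-2.5981i, -1.5000+2.5981i]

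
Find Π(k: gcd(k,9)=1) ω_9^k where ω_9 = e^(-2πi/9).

The primitive 9th roots of unity are ω_9^k for k coprime to 9: k ∈ {1, 2, 4, 5, 7, 8}
Their product equals the constant term of the cyclotomic polynomial Φ_9(x) up to sign.
For n ≥ 3, the product of all primitive nth roots of unity is 1. (For n=1 it is 1; for n=2 it is -1.)

1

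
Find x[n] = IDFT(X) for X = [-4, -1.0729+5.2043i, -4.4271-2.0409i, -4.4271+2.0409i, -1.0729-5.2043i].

x[n] = (1/5) Σ(k=0 to 4) X[k] · e^(2πikn/5)

Computing each x[n]:
x[0] = -3
x[1] = -1
x[2] = -3
x[3] = 1
x[4] = 2

x = [-3, -1, -3, 1, 2]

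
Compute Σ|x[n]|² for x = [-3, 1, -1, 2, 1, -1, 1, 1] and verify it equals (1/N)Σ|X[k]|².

Time domain:
Σ|x[n]|² = |-3|² + |1|² + |-1|² + |2|² + |1|² + |-1|² + |1|² + |1|² = 19.0000

Frequency domain:
(1/8)Σ|X[k]|² = (1/8)(|1|² + |-3.2929-0.1213i|² + |-2+3i|² + |-4.7071-4.1213i|² + |-5|² + |-4.7071+4.1213i|² + |-2-3i|² + |-3.2929+0.1213i|²) = (1/8)·152.0000 = 19.0000

Both sides agree, confirming Parseval's theorem.

Σ|x[n]|² = (1/N)Σ|X[k]|² = 19.0000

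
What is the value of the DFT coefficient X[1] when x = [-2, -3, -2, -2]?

X[1] = Σ(n=0 to 3) x[n] · ω_4^(1n) where ω_4 = e^(-2πi/4)
= (-2)·ω_4^0 + (-3)·ω_4^1 + (-2)·ω_4^2 + (-2)·ω_4^3

X[1] = 1i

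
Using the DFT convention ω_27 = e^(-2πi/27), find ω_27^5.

ω_27^5 = e^(-2πi·5/27)
= cos(-2π·5/27) + i·sin(-2π·5/27)
= cos(-10π/27) + i·sin(-10π/27)

ω_27^5 = cos(-10π/27) + i·sin(-10π/27) = 0.3961-0.9182i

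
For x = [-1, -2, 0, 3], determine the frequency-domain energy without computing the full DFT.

Parseval: Σ|x[n]|² = (1/N)Σ|X[k]|², so Σ|X[k]|² = N·Σ|x[n]|² = 4·14.0000

Σ|X[k]|² = N·Σ|x[n]|² = 4·14.0000 = 56.0000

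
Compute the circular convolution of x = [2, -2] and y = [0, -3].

(x ⊛ y)[n] = Σ(m=0 to 1) x[m] · y[(n-m) mod 2]

Computing each output sample:
(x ⊛ y)[0] = 6
(x ⊛ y)[1] = -6

x ⊛ y = [6, -6]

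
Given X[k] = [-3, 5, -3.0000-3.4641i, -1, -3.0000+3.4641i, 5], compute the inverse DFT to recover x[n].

x[n] = (1/6) Σ(k=0 to 5) X[k] · e^(2πikn/6)

Computing each x[n]:
x[0] = 0
x[1] = 2
x[2] = -2
x[3] = -3
x[4] = 0
x[5] = 0

x = [0, 2, -2, -3, 0, 0]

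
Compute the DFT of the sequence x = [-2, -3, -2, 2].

X[k] = Σ(n=0 to 3) x[n] · ω_4^(nk)
where ω_4 = e^(-2πi/4)

Computing each X[k]:
X[0] = -5
X[1] = 5i
X[2] = -3
X[3] = -5i

X = [-5, 5i, -3, -5i]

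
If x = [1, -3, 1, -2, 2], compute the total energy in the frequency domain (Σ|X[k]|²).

Parseval: Σ|x[n]|² = (1/N)Σ|X[k]|², so Σ|X[k]|² = N·Σ|x[n]|² = 5·19.0000

Σ|X[k]|² = N·Σ|x[n]|² = 5·19.0000 = 95.0000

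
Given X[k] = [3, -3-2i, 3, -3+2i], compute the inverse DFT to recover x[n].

x[n] = (1/4) Σ(k=0 to 3) X[k] · e^(2πikn/4)

Computing each x[n]:
x[0] = 0
x[1] = 1
x[2] = 3
x[3] = -1

x = [0, 1, 3, -1]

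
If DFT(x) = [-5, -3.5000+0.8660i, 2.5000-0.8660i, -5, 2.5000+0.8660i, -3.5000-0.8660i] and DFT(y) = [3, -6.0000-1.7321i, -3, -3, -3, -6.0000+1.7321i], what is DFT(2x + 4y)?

By linearity: DFT(2x + 4y) = 2·DFT(x) + 4·DFT(y)
= 2·[-5, -3.5000+0.8660i, 2.5000-0.8660i, -5, 2.5000+0.8660i, -3.5000-0.8660i] + 4·[3, -6.0000-1.7321i, -3, -3, -3, -6.0000+1.7321i]

Computing element-wise:
Z[0] = 2·(-5) + 4·(3) = 2
Z[1] = 2·(-3.5000+0.8660i) + 4·(-6.0000-1.7321i) = -31.0000-5.1964i
Z[2] = 2·(2.5000-0.8660i) + 4·(-3) = -7.0000-1.7320i
Z[3] = 2·(-5) + 4·(-3) = -22
Z[4] = 2·(2.5000+0.8660i) + 4·(-3) = -7.0000+1.7320i
Z[5] = 2·(-3.5000-0.8660i) + 4·(-6.0000+1.7321i) = -31.0000+5.1964i

DFT(2x + 4y) = 2·X + 4·Y = [2, -31.0000-5.1964i, -7.0000-1.7320i, -22, -7.0000+1.7320i, -31.0000+5.1964i]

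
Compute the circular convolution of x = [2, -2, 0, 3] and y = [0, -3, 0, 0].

(x ⊛ y)[n] = Σ(m=0 to 3) x[m] · y[(n-m) mod 4]

Computing each output sample:
(x ⊛ y)[0] = -9
(x ⊛ y)[1] = -6
(x ⊛ y)[2] = 6
(x ⊛ y)[3] = 0

x ⊛ y = [-9, -6, 6, 0]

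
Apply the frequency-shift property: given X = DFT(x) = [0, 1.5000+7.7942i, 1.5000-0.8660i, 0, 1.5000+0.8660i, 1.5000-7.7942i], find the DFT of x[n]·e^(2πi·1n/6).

Modulation property: DFT(ω_6^(-1n)·x[n]) = X[(k-1) mod 6], so circularly shift X by 1 positions.

X[k-1] = [1.5000-7.7942i, 0, 1.5000+7.7942i, 1.5000-0.8660i, 0, 1.5000+0.8660i]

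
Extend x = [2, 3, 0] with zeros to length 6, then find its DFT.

Original 3-point DFT: [5, 0.5000-2.5981i, 0.5000+2.5981i]
Zero-padded 6-point DFT provides frequency interpolation.

DFT_6([x, 0, ...]) = [5, 3.5000-2.5981i, 0.5000-2.5981i, -1, 0.5000+2.5981i, 3.5000+2.5981i]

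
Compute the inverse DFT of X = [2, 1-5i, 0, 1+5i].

x[n] = (1/4) Σ(k=0 to 3) X[k] · e^(2πikn/4)

Computing each x[n]:
x[0] = 1
x[1] = 3
x[2] = 0
x[3] = -2

x = [1, 3, 0, -2]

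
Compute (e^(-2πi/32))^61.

Since ω_32^32 = 1, powers reduce modulo 32.
61 mod 32 = 29
So ω_32^61 = ω_32^29 = e^(-2πi·29/32)

ω_32^61 = ω_32^29 = 0.8315+0.5556i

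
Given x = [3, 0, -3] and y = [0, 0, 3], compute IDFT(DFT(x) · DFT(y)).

(x ⊛ y)[n] = Σ(m=0 to 2) x[m] · y[(n-m) mod 3]

Computing each output sample:
(x ⊛ y)[0] = 0
(x ⊛ y)[1] = -9
(x ⊛ y)[2] = 9

x ⊛ y = [0, -9, 9]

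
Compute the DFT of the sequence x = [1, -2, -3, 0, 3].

X[k] = Σ(n=0 to 4) x[n] · ω_5^(nk)
where ω_5 = e^(-2πi/5)

Computing each X[k]:
X[0] = -1
X[1] = 3.7361+6.5186i
X[2] = -0.7361+0.0858i
X[3] = -0.7361-0.0858i
X[4] = 3.7361-6.5186i

X = [-1, 3.7361+6.5186i, -0.7361+0.0858i, -0.7361-0.0858i, 3.7361-6.5186i]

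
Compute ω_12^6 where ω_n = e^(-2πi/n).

ω_12^6 = e^(-2πi·6/12)
= cos(-2π·6/12) + i·sin(-2π·6/12)
= cos(-12π/12) + i·sin(-12π/12)

ω_12^6 = cos(-12π/12) + i·sin(-12π/12) = -1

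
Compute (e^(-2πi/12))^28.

Since ω_12^12 = 1, powers reduce modulo 12.
28 mod 12 = 4
So ω_12^28 = ω_12^4 = e^(-2πi·4/12)

ω_12^28 = ω_12^4 = -0.5000-0.8660i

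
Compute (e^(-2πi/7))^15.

Since ω_7^7 = 1, powers reduce modulo 7.
15 mod 7 = 1
So ω_7^15 = ω_7^1 = e^(-2πi·1/7)

ω_7^15 = ω_7^1 = 0.6235-0.7818i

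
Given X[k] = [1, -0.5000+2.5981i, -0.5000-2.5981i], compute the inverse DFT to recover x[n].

x[n] = (1/3) Σ(k=0 to 2) X[k] · e^(2πikn/3)

Computing each x[n]:
x[0] = 0
x[1] = -1
x[2] = 2

x = [0, -1, 2]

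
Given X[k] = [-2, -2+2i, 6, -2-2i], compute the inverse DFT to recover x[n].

x[n] = (1/4) Σ(k=0 to 3) X[k] · e^(2πikn/4)

Computing each x[n]:
x[0] = 0
x[1] = -3
x[2] = 2
x[3] = -1

x = [0, -3, 2, -1]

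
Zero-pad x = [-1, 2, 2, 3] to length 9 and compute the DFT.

Original 4-point DFT: [6, -3+1i, -4, -3-1i]
Zero-padded 9-point DFT provides frequency interpolation.

DFT_9([x, 0, ...]) = [6, -0.6206-5.8533i, -4.0321-0.0556i, 0, -2.8473-1.9965i, -2.8473+1.9965i, 0, -4.0321+0.0556i, -0.6206+5.8533i]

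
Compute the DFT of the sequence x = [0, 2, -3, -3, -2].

X[k] = Σ(n=0 to 4) x[n] · ω_5^(nk)
where ω_5 = e^(-2πi/5)

Computing each X[k]:
X[0] = -6
X[1] = 4.8541-3.8042i
X[2] = -1.8541-2.3511i
X[3] = -1.8541+2.3511i
X[4] = 4.8541+3.8042i

X = [-6, 4.8541-3.8042i, -1.8541-2.3511i, -1.8541+2.3511i, 4.8541+3.8042i]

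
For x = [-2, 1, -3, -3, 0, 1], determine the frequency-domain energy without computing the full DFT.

Parseval: Σ|x[n]|² = (1/N)Σ|X[k]|², so Σ|X[k]|² = N·Σ|x[n]|² = 6·24.0000

Σ|X[k]|² = N·Σ|x[n]|² = 6·24.0000 = 144.0000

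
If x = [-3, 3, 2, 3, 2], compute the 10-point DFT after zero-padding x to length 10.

Original 5-point DFT: [7, -5.5000-0.3633i, -5.5000-1.5388i, -5.5000+1.5388i, -5.5000+0.3633i]
Zero-padded 10-point DFT provides frequency interpolation.

DFT_10([x, 0, ...]) = [7, -2.5000-7.6942i, -5.5000-0.3633i, -2.5000-1.8164i, -5.5000-1.5388i, -5, -5.5000+1.5388i, -2.5000+1.8164i, -5.5000+0.3633i, -2.5000+7.6942i]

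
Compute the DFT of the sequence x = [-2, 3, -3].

X[k] = Σ(n=0 to 2) x[n] · ω_3^(nk)
where ω_3 = e^(-2πi/3)

Computing each X[k]:
X[0] = -2
X[1] = -2.0000-5.1962i
X[2] = -2.0000+5.1962i

X = [-2, -2.0000-5.1962i, -2.0000+5.1962i]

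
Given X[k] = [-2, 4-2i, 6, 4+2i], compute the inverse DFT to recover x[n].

x[n] = (1/4) Σ(k=0 to 3) X[k] · e^(2πikn/4)

Computing each x[n]:
x[0] = 3
x[1] = -1
x[2] = -1
x[3] = -3

x = [3, -1, -1, -3]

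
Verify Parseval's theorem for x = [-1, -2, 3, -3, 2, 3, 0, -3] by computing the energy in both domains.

Time domain:
Σ|x[n]|² = |-1|² + |-2|² + |3|² + |-3|² + |2|² + |3|² + |0|² + |-3|² = 45.0000

Frequency domain:
(1/8)Σ|X[k]|² = (1/8)(|-1|² + |-6.5355+0.5355i|² + |-2-7i|² + |0.5355+6.5355i|² + |9|² + |0.5355-6.5355i|² + |-2+7i|² + |-6.5355-0.5355i|²) = (1/8)·360.0000 = 45.0000

Both sides agree, confirming Parseval's theorem.

Σ|x[n]|² = (1/N)Σ|X[k]|² = 45.0000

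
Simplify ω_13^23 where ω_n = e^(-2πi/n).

Since ω_13^13 = 1, powers reduce modulo 13.
23 mod 13 = 10
So ω_13^23 = ω_13^10 = e^(-2πi·10/13)

ω_13^23 = ω_13^10 = 0.1205+0.9927i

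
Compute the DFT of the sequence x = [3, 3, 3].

X[k] = Σ(n=0 to 2) x[n] · ω_3^(nk)
where ω_3 = e^(-2πi/3)

Computing each X[k]:
X[0] = 9
X[1] = 0
X[2] = 0

X = [9, 0, 0]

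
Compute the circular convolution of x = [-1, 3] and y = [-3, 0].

(x ⊛ y)[n] = Σ(m=0 to 1) x[m] · y[(n-m) mod 2]

Computing each output sample:
(x ⊛ y)[0] = 3
(x ⊛ y)[1] = -9

x ⊛ y = [3, -9]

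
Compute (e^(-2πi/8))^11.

Since ω_8^8 = 1, powers reduce modulo 8.
11 mod 8 = 3
So ω_8^11 = ω_8^3 = e^(-2πi·3/8)

ω_8^11 = ω_8^3 = -0.7071-0.7071i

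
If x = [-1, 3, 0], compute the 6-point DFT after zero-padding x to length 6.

Original 3-point DFT: [2, -2.5000-2.5981i, -2.5000+2.5981i]
Zero-padded 6-point DFT provides frequency interpolation.

DFT_6([x, 0, ...]) = [2, 0.5000-2.5981i, -2.5000-2.5981i, -4, -2.5000+2.5981i, 0.5000+2.5981i]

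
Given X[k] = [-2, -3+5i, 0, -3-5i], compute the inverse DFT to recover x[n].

x[n] = (1/4) Σ(k=0 to 3) X[k] · e^(2πikn/4)

Computing each x[n]:
x[0] = -2
x[1] = -3
x[2] = 1
x[3] = 2

x = [-2, -3, 1, 2]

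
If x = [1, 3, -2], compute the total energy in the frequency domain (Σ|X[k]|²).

Parseval: Σ|x[n]|² = (1/N)Σ|X[k]|², so Σ|X[k]|² = N·Σ|x[n]|² = 3·14.0000

Σ|X[k]|² = N·Σ|x[n]|² = 3·14.0000 = 42.0000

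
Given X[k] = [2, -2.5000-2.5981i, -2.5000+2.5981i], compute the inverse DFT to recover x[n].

x[n] = (1/3) Σ(k=0 to 2) X[k] · e^(2πikn/3)

Computing each x[n]:
x[0] = -1
x[1] = 3
x[2] = 0

x = [-1, 3, 0]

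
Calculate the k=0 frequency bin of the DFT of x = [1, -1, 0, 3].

X[0] = Σ(n=0 to 3) x[n] · ω_4^0 = Σ x[n]
= (1) + (-1) + (0) + (3)

X[0] = 3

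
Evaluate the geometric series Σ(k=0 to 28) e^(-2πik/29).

Sum of all nth roots of unity equals 0 for n > 1 (geometric series with r ≠ 1).

0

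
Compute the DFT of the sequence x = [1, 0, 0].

X[k] = Σ(n=0 to 2) x[n] · ω_3^(nk)
where ω_3 = e^(-2πi/3)

Computing each X[k]:
X[0] = 1
X[1] = 1
X[2] = 1

X = [1, 1, 1]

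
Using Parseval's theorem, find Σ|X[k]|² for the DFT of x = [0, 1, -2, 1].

Parseval: Σ|x[n]|² = (1/N)Σ|X[k]|², so Σ|X[k]|² = N·Σ|x[n]|² = 4·6.0000

Σ|X[k]|² = N·Σ|x[n]|² = 4·6.0000 = 24.0000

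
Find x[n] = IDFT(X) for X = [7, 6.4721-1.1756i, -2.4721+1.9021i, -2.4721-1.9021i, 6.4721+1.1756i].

x[n] = (1/5) Σ(k=0 to 4) X[k] · e^(2πikn/5)

Computing each x[n]:
x[0] = 3
x[1] = 3
x[2] = 0
x[3] = -2
x[4] = 3

x = [3, 3, 0, -2, 3]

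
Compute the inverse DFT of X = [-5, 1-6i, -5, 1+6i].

x[n] = (1/4) Σ(k=0 to 3) X[k] · e^(2πikn/4)

Computing each x[n]:
x[0] = -2
x[1] = 3
x[2] = -3
x[3] = -3

x = [-2, 3, -3, -3]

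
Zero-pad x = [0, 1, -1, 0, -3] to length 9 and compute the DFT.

Original 5-point DFT: [-3, 0.1910-3.2164i, 1.3090-3.3022i, 1.3090+3.3022i, 0.1910+3.2164i]
Zero-padded 9-point DFT provides frequency interpolation.

DFT_9([x, 0, ...]) = [-3, 3.4115+1.3681i, -1.1848-2.5712i, 1.5000+0.8660i, -2.2267-3.9392i, -2.2267+3.9392i, 1.5000-0.8660i, -1.1848+2.5712i, 3.4115-1.3681i]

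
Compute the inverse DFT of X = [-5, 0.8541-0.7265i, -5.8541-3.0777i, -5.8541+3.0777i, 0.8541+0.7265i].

x[n] = (1/5) Σ(k=0 to 4) X[k] · e^(2πikn/5)

Computing each x[n]:
x[0] = -3
x[1] = 2
x[2] = -3
x[3] = -1
x[4] = 0

x = [-3, 2, -3, -1, 0]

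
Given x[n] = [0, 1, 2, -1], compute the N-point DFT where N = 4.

X[k] = Σ(n=0 to 3) x[n] · ω_4^(nk)
where ω_4 = e^(-2πi/4)

Computing each X[k]:
X[0] = 2
X[1] = -2-2i
X[2] = 2
X[3] = -2+2i

X = [2, -2-2i, 2, -2+2i]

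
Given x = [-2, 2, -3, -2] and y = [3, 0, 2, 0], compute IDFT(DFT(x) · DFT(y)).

(x ⊛ y)[n] = Σ(m=0 to 3) x[m] · y[(n-m) mod 4]

Computing each output sample:
(x ⊛ y)[0] = -12
(x ⊛ y)[1] = 2
(x ⊛ y)[2] = -13
(x ⊛ y)[3] = -2

x ⊛ y = [-12, 2, -13, -2]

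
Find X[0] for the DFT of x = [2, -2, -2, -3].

X[0] = Σ(n=0 to 3) x[n] · ω_4^0 = Σ x[n]
= (2) + (-2) + (-2) + (-3)

X[0] = -5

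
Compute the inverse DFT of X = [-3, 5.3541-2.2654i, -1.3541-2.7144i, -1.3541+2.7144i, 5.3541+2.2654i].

x[n] = (1/5) Σ(k=0 to 4) X[k] · e^(2πikn/5)

Computing each x[n]:
x[0] = 1
x[1] = 2
x[2] = -3
x[3] = -2
x[4] = -1

x = [1, 2, -3, -2, -1]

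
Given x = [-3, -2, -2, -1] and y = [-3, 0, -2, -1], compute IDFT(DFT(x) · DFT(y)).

(x ⊛ y)[n] = Σ(m=0 to 3) x[m] · y[(n-m) mod 4]

Computing each output sample:
(x ⊛ y)[0] = 15
(x ⊛ y)[1] = 10
(x ⊛ y)[2] = 13
(x ⊛ y)[3] = 10

x ⊛ y = [15, 10, 13, 10]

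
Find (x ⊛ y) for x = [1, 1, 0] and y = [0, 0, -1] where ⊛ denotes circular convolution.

(x ⊛ y)[n] = Σ(m=0 to 2) x[m] · y[(n-m) mod 3]

Computing each output sample:
(x ⊛ y)[0] = -1
(x ⊛ y)[1] = 0
(x ⊛ y)[2] = -1

x ⊛ y = [-1, 0, -1]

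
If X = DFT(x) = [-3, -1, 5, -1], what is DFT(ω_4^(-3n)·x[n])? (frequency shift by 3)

Modulation property: DFT(ω_4^(-3n)·x[n]) = X[(k-3) mod 4], so circularly shift X by 3 positions.

X[k-3] = [-1, 5, -1, -3]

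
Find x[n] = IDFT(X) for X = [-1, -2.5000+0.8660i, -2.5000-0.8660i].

x[n] = (1/3) Σ(k=0 to 2) X[k] · e^(2πikn/3)

Computing each x[n]:
x[0] = -2
x[1] = 0
x[2] = 1

x = [-2, 0, 1]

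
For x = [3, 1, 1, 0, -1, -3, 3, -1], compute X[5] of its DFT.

X[5] = Σ(n=0 to 7) x[n] · ω_8^(5n) where ω_8 = e^(-2πi/8)
= (3)·ω_8^0 + (1)·ω_8^5 + (1)·ω_8^10 + (0)·ω_8^15 + (-1)·ω_8^20 + (-3)·ω_8^25 + (3)·ω_8^30 + (-1)·ω_8^35

X[5] = 1.8787+5.5355i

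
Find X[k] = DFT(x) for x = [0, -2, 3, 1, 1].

X[k] = Σ(n=0 to 4) x[n] · ω_5^(nk)
where ω_5 = e^(-2πi/5)

Computing each X[k]:
X[0] = 3
X[1] = -3.5451+1.6776i
X[2] = 2.0451+3.6655i
X[3] = 2.0451-3.6655i
X[4] = -3.5451-1.6776i

X = [3, -3.5451+1.6776i, 2.0451+3.6655i, 2.0451-3.6655i, -3.5451-1.6776i]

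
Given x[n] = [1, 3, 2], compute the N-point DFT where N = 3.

X[k] = Σ(n=0 to 2) x[n] · ω_3^(nk)
where ω_3 = e^(-2πi/3)

Computing each X[k]:
X[0] = 6
X[1] = -1.5000-0.8660i
X[2] = -1.5000+0.8660i

X = [6, -1.5000-0.8660i, -1.5000+0.8660i]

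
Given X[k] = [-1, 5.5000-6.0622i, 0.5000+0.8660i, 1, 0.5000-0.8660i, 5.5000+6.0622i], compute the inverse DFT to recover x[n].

x[n] = (1/6) Σ(k=0 to 5) X[k] · e^(2πikn/6)

Computing each x[n]:
x[0] = 2
x[1] = 2
x[2] = 1
x[3] = -2
x[4] = -3
x[5] = -1

x = [2, 2, 1, -2, -3, -1]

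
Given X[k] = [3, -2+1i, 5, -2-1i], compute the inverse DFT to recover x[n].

x[n] = (1/4) Σ(k=0 to 3) X[k] · e^(2πikn/4)

Computing each x[n]:
x[0] = 1
x[1] = -1
x[2] = 3
x[3] = 0

x = [1, -1, 3, 0]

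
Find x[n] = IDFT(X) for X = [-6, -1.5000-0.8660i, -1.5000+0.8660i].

x[n] = (1/3) Σ(k=0 to 2) X[k] · e^(2πikn/3)

Computing each x[n]:
x[0] = -3
x[1] = -1
x[2] = -2

x = [-3, -1, -2]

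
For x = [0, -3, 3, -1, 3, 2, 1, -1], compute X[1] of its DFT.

X[1] = Σ(n=0 to 7) x[n] · ω_8^(1n) where ω_8 = e^(-2πi/8)
= (0)·ω_8^0 + (-3)·ω_8^1 + (3)·ω_8^2 + (-1)·ω_8^3 + (3)·ω_8^4 + (2)·ω_8^5 + (1)·ω_8^6 + (-1)·ω_8^7

X[1] = -6.5355+1.5355i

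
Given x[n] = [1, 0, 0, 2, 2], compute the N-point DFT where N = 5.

X[k] = Σ(n=0 to 4) x[n] · ω_5^(nk)
where ω_5 = e^(-2πi/5)

Computing each X[k]:
X[0] = 5
X[1] = 3.0777i
X[2] = -0.7265i
X[3] = 0.7265i
X[4] = -3.0777i

X = [5, 3.0777i, -0.7265i, 0.7265i, -3.0777i]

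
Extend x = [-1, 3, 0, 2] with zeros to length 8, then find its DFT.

Original 4-point DFT: [4, -1-1i, -6, -1+1i]
Zero-padded 8-point DFT provides frequency interpolation.

DFT_8([x, 0, ...]) = [4, -0.2929-3.5355i, -1-1i, -1.7071-3.5355i, -6, -1.7071+3.5355i, -1+1i, -0.2929+3.5355i]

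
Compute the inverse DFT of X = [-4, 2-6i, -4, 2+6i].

x[n] = (1/4) Σ(k=0 to 3) X[k] · e^(2πikn/4)

Computing each x[n]:
x[0] = -1
x[1] = 3
x[2] = -3
x[3] = -3

x = [-1, 3, -3, -3]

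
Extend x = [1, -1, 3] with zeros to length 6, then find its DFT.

Original 3-point DFT: [3, 3.4641i, -3.4641i]
Zero-padded 6-point DFT provides frequency interpolation.

DFT_6([x, 0, ...]) = [3, -1.0000-1.7321i, 3.4641i, 5, -3.4641i, -1.0000+1.7321i]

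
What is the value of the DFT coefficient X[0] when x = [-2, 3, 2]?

X[0] = Σ(n=0 to 2) x[n] · ω_3^0 = Σ x[n]
= (-2) + (3) + (2)

X[0] = 3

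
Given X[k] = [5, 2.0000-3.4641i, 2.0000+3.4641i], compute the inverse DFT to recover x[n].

x[n] = (1/3) Σ(k=0 to 2) X[k] · e^(2πikn/3)

Computing each x[n]:
x[0] = 3
x[1] = 3
x[2] = -1

x = [3, 3, -1]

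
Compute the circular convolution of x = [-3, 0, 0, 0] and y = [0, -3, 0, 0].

(x ⊛ y)[n] = Σ(m=0 to 3) x[m] · y[(n-m) mod 4]

Computing each output sample:
(x ⊛ y)[0] = 0
(x ⊛ y)[1] = 9
(x ⊛ y)[2] = 0
(x ⊛ y)[3] = 0

x ⊛ y = [0, 9, 0, 0]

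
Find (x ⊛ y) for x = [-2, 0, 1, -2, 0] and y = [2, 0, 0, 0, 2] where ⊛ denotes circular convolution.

(x ⊛ y)[n] = Σ(m=0 to 4) x[m] · y[(n-m) mod 5]

Computing each output sample:
(x ⊛ y)[0] = -4
(x ⊛ y)[1] = 2
(x ⊛ y)[2] = -2
(x ⊛ y)[3] = -4
(x ⊛ y)[4] = -4

x ⊛ y = [-4, 2, -2, -4, -4]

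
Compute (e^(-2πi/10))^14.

Since ω_10^10 = 1, powers reduce modulo 10.
14 mod 10 = 4
So ω_10^14 = ω_10^4 = e^(-2πi·4/10)

ω_10^14 = ω_10^4 = -0.8090-0.5878i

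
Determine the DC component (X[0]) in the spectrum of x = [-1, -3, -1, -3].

X[0] = Σ(n=0 to 3) x[n] · ω_4^0 = Σ x[n]
= (-1) + (-3) + (-1) + (-3)

X[0] = -8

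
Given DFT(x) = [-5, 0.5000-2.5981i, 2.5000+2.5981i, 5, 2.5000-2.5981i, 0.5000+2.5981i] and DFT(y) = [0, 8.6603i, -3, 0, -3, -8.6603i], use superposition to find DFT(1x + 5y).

By linearity: DFT(1x + 5y) = 1·DFT(x) + 5·DFT(y)
= 1·[-5, 0.5000-2.5981i, 2.5000+2.5981i, 5, 2.5000-2.5981i, 0.5000+2.5981i] + 5·[0, 8.6603i, -3, 0, -3, -8.6603i]

Computing element-wise:
Z[0] = 1·(-5) + 5·(0) = -5
Z[1] = 1·(0.5000-2.5981i) + 5·(8.6603i) = 0.5000+40.7034i
Z[2] = 1·(2.5000+2.5981i) + 5·(-3) = -12.5000+2.5981i
Z[3] = 1·(5) + 5·(0) = 5
Z[4] = 1·(2.5000-2.5981i) + 5·(-3) = -12.5000-2.5981i
Z[5] = 1·(0.5000+2.5981i) + 5·(-8.6603i) = 0.5000-40.7034i

DFT(1x + 5y) = 1·X + 5·Y = [-5, 0.5000+40.7034i, -12.5000+2.5981i, 5, -12.5000-2.5981i, 0.5000-40.7034i]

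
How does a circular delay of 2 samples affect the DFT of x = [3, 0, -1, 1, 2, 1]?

Time shift by 2: X_shifted[k] = ω_6^(2k) · X[k]
Shifted x = [2, 1, 3, 0, -1, 1]

DFT(x[n-2]) = [6, 2.0000-3.4641i, 3.4641i, 2, -3.4641i, 2.0000+3.4641i]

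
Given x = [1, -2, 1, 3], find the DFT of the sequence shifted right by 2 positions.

Time shift by 2: X_shifted[k] = ω_4^(2k) · X[k]
Shifted x = [1, 3, 1, -2]

DFT(x[n-2]) = [3, -5i, 1, 5i]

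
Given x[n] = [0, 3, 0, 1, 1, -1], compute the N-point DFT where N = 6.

X[k] = Σ(n=0 to 5) x[n] · ω_6^(nk)
where ω_6 = e^(-2πi/6)

Computing each X[k]:
X[0] = 4
X[1] = -0.5000-2.5981i
X[2] = -0.5000-4.3301i
X[3] = -2
X[4] = -0.5000+4.3301i
X[5] = -0.5000+2.5981i

X = [4, -0.5000-2.5981i, -0.5000-4.3301i, -2, -0.5000+4.3301i, -0.5000+2.5981i]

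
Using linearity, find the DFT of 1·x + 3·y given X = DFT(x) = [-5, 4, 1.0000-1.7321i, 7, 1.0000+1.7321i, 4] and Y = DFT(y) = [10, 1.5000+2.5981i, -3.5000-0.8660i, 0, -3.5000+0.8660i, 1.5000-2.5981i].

By linearity: DFT(1x + 3y) = 1·DFT(x) + 3·DFT(y)
= 1·[-5, 4, 1.0000-1.7321i, 7, 1.0000+1.7321i, 4] + 3·[10, 1.5000+2.5981i, -3.5000-0.8660i, 0, -3.5000+0.8660i, 1.5000-2.5981i]

Computing element-wise:
Z[0] = 1·(-5) + 3·(10) = 25
Z[1] = 1·(4) + 3·(1.5000+2.5981i) = 8.5000+7.7943i
Z[2] = 1·(1.0000-1.7321i) + 3·(-3.5000-0.8660i) = -9.5000-4.3301i
Z[3] = 1·(7) + 3·(0) = 7
Z[4] = 1·(1.0000+1.7321i) + 3·(-3.5000+0.8660i) = -9.5000+4.3301i
Z[5] = 1·(4) + 3·(1.5000-2.5981i) = 8.5000-7.7943i

DFT(1x + 3y) = 1·X + 3·Y = [25, 8.5000+7.7943i, -9.5000-4.3301i, 7, -9.5000+4.3301i, 8.5000-7.7943i]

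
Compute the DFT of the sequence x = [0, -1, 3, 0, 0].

X[k] = Σ(n=0 to 4) x[n] · ω_5^(nk)
where ω_5 = e^(-2πi/5)

Computing each X[k]:
X[0] = 2
X[1] = -2.7361-0.8123i
X[2] = 1.7361+3.4410i
X[3] = 1.7361-3.4410i
X[4] = -2.7361+0.8123i

X = [2, -2.7361-0.8123i, 1.7361+3.4410i, 1.7361-3.4410i, -2.7361+0.8123i]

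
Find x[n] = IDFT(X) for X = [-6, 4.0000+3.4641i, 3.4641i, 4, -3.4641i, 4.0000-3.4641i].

x[n] = (1/6) Σ(k=0 to 5) X[k] · e^(2πikn/6)

Computing each x[n]:
x[0] = 1
x[1] = -3
x[2] = -1
x[3] = -3
x[4] = -1
x[5] = 1

x = [1, -3, -1, -3, -1, 1]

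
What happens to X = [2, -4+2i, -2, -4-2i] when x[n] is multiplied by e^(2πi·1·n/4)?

Modulation property: DFT(ω_4^(-1n)·x[n]) = X[(k-1) mod 4], so circularly shift X by 1 positions.

X[k-1] = [-4-2i, 2, -4+2i, -2]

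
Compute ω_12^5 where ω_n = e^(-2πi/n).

ω_12^5 = e^(-2πi·5/12)
= cos(-2π·5/12) + i·sin(-2π·5/12)
= cos(-10π/12) + i·sin(-10π/12)

ω_12^5 = cos(-10π/12) + i·sin(-10π/12) = -0.8660-0.5000i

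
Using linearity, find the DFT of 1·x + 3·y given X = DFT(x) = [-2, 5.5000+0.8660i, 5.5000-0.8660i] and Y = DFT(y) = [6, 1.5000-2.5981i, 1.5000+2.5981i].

By linearity: DFT(1x + 3y) = 1·DFT(x) + 3·DFT(y)
= 1·[-2, 5.5000+0.8660i, 5.5000-0.8660i] + 3·[6, 1.5000-2.5981i, 1.5000+2.5981i]

Computing element-wise:
Z[0] = 1·(-2) + 3·(6) = 16
Z[1] = 1·(5.5000+0.8660i) + 3·(1.5000-2.5981i) = 10.0000-6.9283i
Z[2] = 1·(5.5000-0.8660i) + 3·(1.5000+2.5981i) = 10.0000+6.9283i

DFT(1x + 3y) = 1·X + 3·Y = [16, 10.0000-6.9283i, 10.0000+6.9283i]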